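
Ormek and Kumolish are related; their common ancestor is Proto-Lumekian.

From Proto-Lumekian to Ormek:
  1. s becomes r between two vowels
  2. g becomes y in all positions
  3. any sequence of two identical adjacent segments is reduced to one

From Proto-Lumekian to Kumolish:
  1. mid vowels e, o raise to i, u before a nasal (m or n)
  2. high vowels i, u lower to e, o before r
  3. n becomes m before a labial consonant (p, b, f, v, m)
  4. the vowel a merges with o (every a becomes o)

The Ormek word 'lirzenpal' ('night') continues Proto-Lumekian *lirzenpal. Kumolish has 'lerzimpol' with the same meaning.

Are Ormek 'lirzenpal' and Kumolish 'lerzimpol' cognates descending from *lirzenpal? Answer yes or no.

yes

Derive the expected Kumolish reflex of *lirzenpal:
Kumolish: *lirzenpal
  lirzenpal → lirzinpal   [pre-nasal raising]
  lirzinpal → lerzinpal   [pre-rhotic lowering]
  lerzinpal → lerzimpal   [nasal place assimilation]
  lerzimpal → lerzimpol   [vowel merger]
  giving Kumolish lerzimpol.
Kumolish 'lerzimpol' matches the regular reflex exactly, so the pair is cognate.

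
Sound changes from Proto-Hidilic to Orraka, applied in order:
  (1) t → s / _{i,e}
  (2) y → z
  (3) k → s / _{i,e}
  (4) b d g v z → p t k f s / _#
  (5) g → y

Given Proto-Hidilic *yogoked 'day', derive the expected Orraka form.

Orraka: *yogoked
  yogoked (rule 1 does not apply)
  yogoked → zogoked   [unconditioned shift]
  zogoked → zogosed   [palatalisation]
  zogosed → zogoset   [final devoicing]
  zogoset → zoyoset   [unconditioned shift]
  giving Orraka zoyoset.

zoyoset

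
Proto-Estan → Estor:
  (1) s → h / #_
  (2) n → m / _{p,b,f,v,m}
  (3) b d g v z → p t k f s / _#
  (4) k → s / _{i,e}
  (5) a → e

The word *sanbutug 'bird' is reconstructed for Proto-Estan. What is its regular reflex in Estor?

hembutuk

Estor: start from *sanbutug.
  rule 1 (debuccalisation): sanbutug → hanbutug
  rule 2 (nasal place assimilation): hanbutug → hambutug
  rule 3 (final devoicing): hambutug → hambutuk
  rule 4: no change — hambutuk
  rule 5 (vowel merger): hambutuk → hembutuk
  ⇒ Estor hembutuk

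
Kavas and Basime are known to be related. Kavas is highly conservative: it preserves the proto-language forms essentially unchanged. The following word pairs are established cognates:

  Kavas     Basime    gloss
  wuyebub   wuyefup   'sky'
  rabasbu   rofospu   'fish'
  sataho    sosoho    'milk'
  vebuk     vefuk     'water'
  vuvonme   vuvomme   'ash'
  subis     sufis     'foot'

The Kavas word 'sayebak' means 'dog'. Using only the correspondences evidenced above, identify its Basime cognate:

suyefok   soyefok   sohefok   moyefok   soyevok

soyefok

rabasbu ~ rofospu, sataho ~ sosoho — Kavas a corresponds to Basime o after a consonant, before a consonant other than r, m, n, p, b, f, v.
rabasbu ~ rofospu — Kavas b corresponds to Basime f between vowels (before a back vowel).
Applying these to Kavas 'sayebak':
  sayebak → soyebak   (a→o after a consonant, before a consonant other than r, m, n, p, b, f, v)
  soyebak → soyefak   (b→f between vowels (before a back vowel))
  soyefak → soyefok   (a→o after a consonant, before a consonant other than r, m, n, p, b, f, v)
So the Basime cognate is 'soyefok'.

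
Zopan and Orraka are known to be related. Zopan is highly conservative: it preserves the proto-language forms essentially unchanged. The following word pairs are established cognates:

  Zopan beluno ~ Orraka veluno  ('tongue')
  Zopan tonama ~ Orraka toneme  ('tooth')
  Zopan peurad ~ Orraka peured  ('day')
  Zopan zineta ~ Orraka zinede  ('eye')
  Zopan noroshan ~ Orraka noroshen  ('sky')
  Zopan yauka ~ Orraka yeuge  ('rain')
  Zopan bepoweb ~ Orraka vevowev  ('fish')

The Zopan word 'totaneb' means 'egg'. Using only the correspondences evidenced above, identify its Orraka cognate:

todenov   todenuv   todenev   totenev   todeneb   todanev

zineta ~ zinede — Zopan t corresponds to Orraka d between vowels (before a back vowel).
noroshan ~ noroshen — Zopan a corresponds to Orraka e after a consonant, before a nasal.
bepoweb ~ vevowev — Zopan b corresponds to Orraka v word-finally.
Applying these to Zopan 'totaneb':
  totaneb → todaneb   (t→d between vowels (before a back vowel))
  todaneb → todeneb   (a→e after a consonant, before a nasal)
  todeneb → todenev   (b→v word-finally)
So the Orraka cognate is 'todenev'.

todenev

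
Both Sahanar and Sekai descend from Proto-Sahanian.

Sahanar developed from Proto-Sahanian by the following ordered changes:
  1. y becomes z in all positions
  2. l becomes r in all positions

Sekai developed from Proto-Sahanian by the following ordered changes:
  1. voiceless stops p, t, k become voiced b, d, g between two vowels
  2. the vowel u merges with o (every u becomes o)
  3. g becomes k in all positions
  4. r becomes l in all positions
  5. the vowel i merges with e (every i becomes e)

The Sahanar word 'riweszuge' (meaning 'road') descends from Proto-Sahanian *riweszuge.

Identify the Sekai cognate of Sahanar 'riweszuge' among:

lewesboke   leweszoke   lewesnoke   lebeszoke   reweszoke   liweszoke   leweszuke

Sekai: *riweszuge
  riweszuge (rule 1 does not apply)
  riweszuge → riweszoge   [vowel merger]
  riweszoge → riweszoke   [unconditioned shift]
  riweszoke → liweszoke   [unconditioned shift]
  liweszoke → leweszoke   [vowel merger]
  giving Sekai leweszoke.
The other candidates each miss or misapply at least one Sekai change.

leweszoke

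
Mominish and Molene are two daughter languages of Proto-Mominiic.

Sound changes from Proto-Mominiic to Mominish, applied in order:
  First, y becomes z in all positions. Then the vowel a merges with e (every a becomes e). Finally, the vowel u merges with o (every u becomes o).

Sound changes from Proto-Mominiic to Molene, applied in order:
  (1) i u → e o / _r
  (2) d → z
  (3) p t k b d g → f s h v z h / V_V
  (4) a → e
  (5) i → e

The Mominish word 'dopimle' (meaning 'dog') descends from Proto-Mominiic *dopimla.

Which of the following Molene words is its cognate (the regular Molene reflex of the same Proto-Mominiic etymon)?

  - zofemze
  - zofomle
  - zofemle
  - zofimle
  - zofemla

zofemle

Molene: *dopimla
  dopimla (rule 1 does not apply)
  dopimla → zopimla   [unconditioned shift]
  zopimla → zofimla   [intervocalic lenition]
  zofimla → zofimle   [vowel merger]
  zofimle → zofemle   [vowel merger]
  giving Molene zofemle.
Only 'zofemle' matches the regular Molene development of *dopimla.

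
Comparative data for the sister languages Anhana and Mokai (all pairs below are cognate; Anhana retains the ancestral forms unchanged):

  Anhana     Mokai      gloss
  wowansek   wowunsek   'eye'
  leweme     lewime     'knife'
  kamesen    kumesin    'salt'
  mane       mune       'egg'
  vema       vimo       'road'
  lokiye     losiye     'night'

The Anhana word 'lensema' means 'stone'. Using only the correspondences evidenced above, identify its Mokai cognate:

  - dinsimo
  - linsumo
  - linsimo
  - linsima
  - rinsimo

kamesen ~ kumesin — Anhana e corresponds to Mokai i after a consonant, before a nasal.
leweme ~ lewime, vema ~ vimo — Anhana e corresponds to Mokai i after a consonant, before a nasal.
vema ~ vimo — Anhana a corresponds to Mokai o word-finally.
Applying these to Anhana 'lensema':
  lensema → linsema   (e→i after a consonant, before a nasal)
  linsema → linsima   (e→i after a consonant, before a nasal)
  linsima → linsimo   (a→o word-finally)
So the Mokai cognate is 'linsimo'.

linsimo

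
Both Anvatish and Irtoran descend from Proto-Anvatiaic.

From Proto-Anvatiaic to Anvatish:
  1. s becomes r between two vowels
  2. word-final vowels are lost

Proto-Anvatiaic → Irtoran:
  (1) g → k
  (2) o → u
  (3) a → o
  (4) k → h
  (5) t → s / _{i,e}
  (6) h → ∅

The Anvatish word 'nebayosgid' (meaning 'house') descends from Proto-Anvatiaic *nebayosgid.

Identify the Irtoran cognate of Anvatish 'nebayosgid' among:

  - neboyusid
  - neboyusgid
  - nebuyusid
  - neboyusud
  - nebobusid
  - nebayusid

Irtoran: *nebayosgid > nebayoskid > nebayuskid > neboyuskid > neboyushid > neboyusid  (by unconditioned shift, vowel merger, vowel merger, unconditioned shift, h-loss)
Among the options, 'neboyusid' alone shows every Irtoran change applied in order.

neboyusid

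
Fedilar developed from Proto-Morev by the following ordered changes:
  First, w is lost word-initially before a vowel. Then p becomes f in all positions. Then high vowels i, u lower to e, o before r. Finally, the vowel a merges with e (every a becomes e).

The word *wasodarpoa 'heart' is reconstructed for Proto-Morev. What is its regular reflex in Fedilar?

esoderfoe

Fedilar: *wasodarpoa > asodarpoa > asodarfoa > esoderfoe  (by glide loss, unconditioned shift, vowel merger)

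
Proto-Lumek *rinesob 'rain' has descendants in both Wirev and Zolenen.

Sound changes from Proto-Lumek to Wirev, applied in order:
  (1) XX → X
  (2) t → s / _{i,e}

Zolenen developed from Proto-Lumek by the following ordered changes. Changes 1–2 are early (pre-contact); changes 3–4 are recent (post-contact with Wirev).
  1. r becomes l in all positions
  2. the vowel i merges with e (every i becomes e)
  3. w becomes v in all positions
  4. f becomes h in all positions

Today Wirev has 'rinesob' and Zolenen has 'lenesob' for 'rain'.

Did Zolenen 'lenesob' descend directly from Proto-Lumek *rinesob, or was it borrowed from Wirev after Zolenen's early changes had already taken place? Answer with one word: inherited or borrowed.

inherited

If inherited, *rinesob would pass through all of Zolenen's changes:
Zolenen: *rinesob
  rinesob → linesob   [unconditioned shift]
  linesob → lenesob   [vowel merger]
  lenesob (rule 3 does not apply)
  lenesob (rule 4 does not apply)
  giving Zolenen lenesob.
If borrowed from Wirev 'rinesob' after the early changes, it would undergo only the recent ones:
  rule 3 (unconditioned shift): no change (rinesob)
  rule 4 (unconditioned shift): no change (rinesob)
  ⇒ as a loan: rinesob
Zolenen 'lenesob' matches the inherited outcome exactly, so it is an inherited cognate, not a loan.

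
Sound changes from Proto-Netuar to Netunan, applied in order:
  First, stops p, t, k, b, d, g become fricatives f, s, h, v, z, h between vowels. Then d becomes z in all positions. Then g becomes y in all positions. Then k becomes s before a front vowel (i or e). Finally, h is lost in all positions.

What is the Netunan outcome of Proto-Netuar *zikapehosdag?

ziafeoszay

Netunan: *zikapehosdag > zihafehosdag > zihafehoszag > zihafehoszay > ziafeoszay  (by intervocalic lenition, unconditioned shift, unconditioned shift, h-loss)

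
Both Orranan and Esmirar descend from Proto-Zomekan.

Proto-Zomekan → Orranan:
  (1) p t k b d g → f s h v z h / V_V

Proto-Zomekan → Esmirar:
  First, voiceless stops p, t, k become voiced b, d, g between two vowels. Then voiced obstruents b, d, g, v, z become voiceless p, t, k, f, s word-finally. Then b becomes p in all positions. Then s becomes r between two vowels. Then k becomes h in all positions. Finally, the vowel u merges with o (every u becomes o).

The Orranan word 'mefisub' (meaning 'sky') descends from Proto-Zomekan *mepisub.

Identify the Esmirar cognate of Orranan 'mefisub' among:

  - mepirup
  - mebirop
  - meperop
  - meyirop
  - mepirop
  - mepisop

mepirop

Esmirar: start from *mepisub.
  rule 1 (intervocalic voicing): mepisub → mebisub
  rule 2 (final devoicing): mebisub → mebisup
  rule 3 (unconditioned shift): mebisup → mepisup
  rule 4 (rhotacism): mepisup → mepirup
  rule 5: no change — mepirup
  rule 6 (vowel merger): mepirup → mepirop
  ⇒ Esmirar mepirop
The other candidates each miss or misapply at least one Esmirar change.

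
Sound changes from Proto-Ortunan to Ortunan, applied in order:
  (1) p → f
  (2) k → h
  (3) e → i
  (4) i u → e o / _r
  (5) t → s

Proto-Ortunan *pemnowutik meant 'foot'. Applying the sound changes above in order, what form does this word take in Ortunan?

fimnowusih

Ortunan: *pemnowutik
  pemnowutik → femnowutik   [unconditioned shift]
  femnowutik → femnowutih   [unconditioned shift]
  femnowutih → fimnowutih   [vowel merger]
  fimnowutih (rule 4 does not apply)
  fimnowutih → fimnowusih   [unconditioned shift]
  giving Ortunan fimnowusih.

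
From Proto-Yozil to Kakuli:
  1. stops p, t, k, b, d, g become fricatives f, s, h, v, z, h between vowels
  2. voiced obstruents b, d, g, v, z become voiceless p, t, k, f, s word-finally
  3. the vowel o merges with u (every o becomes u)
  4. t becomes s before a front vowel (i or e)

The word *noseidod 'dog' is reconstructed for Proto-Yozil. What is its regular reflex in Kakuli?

Kakuli: start from *noseidod.
  rule 1 (intervocalic lenition): noseidod → noseizod
  rule 2 (final devoicing): noseizod → noseizot
  rule 3 (vowel merger): noseizot → nuseizut
  rule 4: no change — nuseizut
  ⇒ Kakuli nuseizut

nuseizut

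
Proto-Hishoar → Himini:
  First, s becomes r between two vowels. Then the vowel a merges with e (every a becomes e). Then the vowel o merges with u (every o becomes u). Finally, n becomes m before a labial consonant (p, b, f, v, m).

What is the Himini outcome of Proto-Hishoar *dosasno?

duresnu

Himini: *dosasno
  dosasno → dorasno   [rhotacism]
  dorasno → doresno   [vowel merger]
  doresno → duresnu   [vowel merger]
  duresnu (rule 4 does not apply)
  giving Himini duresnu.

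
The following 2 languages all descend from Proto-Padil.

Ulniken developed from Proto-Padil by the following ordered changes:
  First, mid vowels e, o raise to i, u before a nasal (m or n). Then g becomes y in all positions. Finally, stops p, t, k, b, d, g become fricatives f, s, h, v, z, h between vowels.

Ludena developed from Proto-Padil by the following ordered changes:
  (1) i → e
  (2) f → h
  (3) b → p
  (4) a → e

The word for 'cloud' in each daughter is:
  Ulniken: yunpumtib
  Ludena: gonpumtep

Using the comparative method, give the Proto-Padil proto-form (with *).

*gonpumtib

Position 2: Ulniken has u, Ludena has o. Ludena preserves o here (none of its changes turn any other segment into o), so the proto-segment is *o.
Position 1: Ulniken has y, Ludena has g. Ludena preserves g here (none of its changes turn any other segment into g), so the proto-segment is *g.
Position 8: Ulniken has i, Ludena has e. Taking the neighbouring segments as reconstructed: Ulniken i can only go back to *i; Ludena e could go back to *a or *e or *i — the one source consistent with every daughter is *i.
Verify the candidate proto-form against each daughter:
Ulniken: start from *gonpumtib.
  rule 1 (pre-nasal raising): gonpumtib → gunpumtib
  rule 2 (unconditioned shift): gunpumtib → yunpumtib
  rule 3: no change — yunpumtib
  ⇒ Ulniken yunpumtib
Ludena: *gonpumtib
  gonpumtib → gonpumteb   [vowel merger]
  gonpumteb (rule 2 does not apply)
  gonpumteb → gonpumtep   [unconditioned shift]
  gonpumtep (rule 4 does not apply)
  giving Ludena gonpumtep.
Only *gonpumtib yields all of Ulniken yunpumtib, Ludena gonpumtep.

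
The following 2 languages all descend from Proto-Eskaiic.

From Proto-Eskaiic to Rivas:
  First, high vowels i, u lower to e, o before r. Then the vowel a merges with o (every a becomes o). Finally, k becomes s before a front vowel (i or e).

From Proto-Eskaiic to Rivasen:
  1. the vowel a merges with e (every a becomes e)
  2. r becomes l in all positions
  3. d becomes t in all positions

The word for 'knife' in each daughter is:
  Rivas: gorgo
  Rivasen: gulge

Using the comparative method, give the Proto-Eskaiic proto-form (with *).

Position 3: Rivas has r, Rivasen has l. Rivas preserves r here (none of its changes turn any other segment into r), so the proto-segment is *r.
Position 5: Rivas has o, Rivasen has e. Taking the neighbouring segments as reconstructed: Rivas o could go back to *a or *o; Rivasen e could go back to *a or *e — the one source consistent with every daughter is *a.
Verify the candidate proto-form against each daughter:
Rivas: *gurga > gorga > gorgo  (by pre-rhotic lowering, vowel merger)
Rivasen: *gurga
  gurga → gurge   [vowel merger]
  gurge → gulge   [unconditioned shift]
  gulge (rule 3 does not apply)
  giving Rivasen gulge.
Only *gurga yields all of Rivas gorgo, Rivasen gulge.

*gurga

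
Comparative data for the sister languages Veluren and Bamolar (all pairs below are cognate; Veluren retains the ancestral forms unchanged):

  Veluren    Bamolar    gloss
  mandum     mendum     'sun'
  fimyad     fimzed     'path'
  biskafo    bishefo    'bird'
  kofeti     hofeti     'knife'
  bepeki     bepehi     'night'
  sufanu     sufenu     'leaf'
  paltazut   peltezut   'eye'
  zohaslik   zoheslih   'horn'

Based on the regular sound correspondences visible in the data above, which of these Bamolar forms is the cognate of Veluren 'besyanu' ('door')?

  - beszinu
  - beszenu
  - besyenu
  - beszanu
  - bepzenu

beszenu

fimyad ~ fimzed — Veluren y corresponds to Bamolar z after a consonant, before a back vowel.
mandum ~ mendum, sufanu ~ sufenu — Veluren a corresponds to Bamolar e after a consonant, before a nasal.
Applying these to Veluren 'besyanu':
  besyanu → beszanu   (y→z after a consonant, before a back vowel)
  beszanu → beszenu   (a→e after a consonant, before a nasal)
So the Bamolar cognate is 'beszenu'.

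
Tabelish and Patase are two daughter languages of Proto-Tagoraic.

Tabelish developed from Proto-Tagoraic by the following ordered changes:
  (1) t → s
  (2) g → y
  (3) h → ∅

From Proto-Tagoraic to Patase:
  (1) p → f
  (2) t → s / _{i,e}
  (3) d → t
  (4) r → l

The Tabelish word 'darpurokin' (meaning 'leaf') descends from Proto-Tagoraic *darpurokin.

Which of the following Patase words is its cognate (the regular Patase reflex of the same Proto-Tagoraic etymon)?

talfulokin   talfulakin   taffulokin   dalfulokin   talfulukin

talfulokin

Patase: start from *darpurokin.
  rule 1 (unconditioned shift): darpurokin → darfurokin
  rule 2: no change — darfurokin
  rule 3 (unconditioned shift): darfurokin → tarfurokin
  rule 4 (unconditioned shift): tarfurokin → talfulokin
  ⇒ Patase talfulokin
Among the options, 'talfulokin' alone shows every Patase change applied in order.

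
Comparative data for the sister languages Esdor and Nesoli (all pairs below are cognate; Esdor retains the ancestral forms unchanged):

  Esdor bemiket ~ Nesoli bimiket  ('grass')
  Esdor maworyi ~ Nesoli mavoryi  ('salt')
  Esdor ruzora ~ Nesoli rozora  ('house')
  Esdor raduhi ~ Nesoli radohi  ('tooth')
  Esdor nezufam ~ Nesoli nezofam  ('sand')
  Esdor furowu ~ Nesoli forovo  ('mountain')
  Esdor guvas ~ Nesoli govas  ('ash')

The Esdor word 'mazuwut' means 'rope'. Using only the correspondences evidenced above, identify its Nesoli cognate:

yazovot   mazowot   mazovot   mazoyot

mazovot

ruzora ~ rozora, raduhi ~ radohi — Esdor u corresponds to Nesoli o after a consonant, before a consonant other than r, m, n, p, b, f, v.
furowu ~ forovo — Esdor w corresponds to Nesoli v between vowels (before a back vowel).
Applying these to Esdor 'mazuwut':
  mazuwut → mazowut   (u→o after a consonant, before a consonant other than r, m, n, p, b, f, v)
  mazowut → mazovut   (w→v between vowels (before a back vowel))
  mazovut → mazovot   (u→o after a consonant, before a consonant other than r, m, n, p, b, f, v)
So the Nesoli cognate is 'mazovot'.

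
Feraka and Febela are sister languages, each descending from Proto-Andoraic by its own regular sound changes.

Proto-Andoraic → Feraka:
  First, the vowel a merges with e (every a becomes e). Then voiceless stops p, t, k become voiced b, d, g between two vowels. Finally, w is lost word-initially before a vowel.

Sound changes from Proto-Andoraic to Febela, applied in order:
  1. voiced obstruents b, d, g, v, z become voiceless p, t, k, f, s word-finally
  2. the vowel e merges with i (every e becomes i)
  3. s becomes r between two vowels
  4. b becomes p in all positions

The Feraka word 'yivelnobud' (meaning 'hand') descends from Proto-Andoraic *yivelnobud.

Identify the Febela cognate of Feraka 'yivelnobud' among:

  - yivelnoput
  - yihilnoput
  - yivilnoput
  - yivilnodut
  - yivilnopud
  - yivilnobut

Febela: *yivelnobud
  yivelnobud → yivelnobut   [final devoicing]
  yivelnobut → yivilnobut   [vowel merger]
  yivilnobut (rule 3 does not apply)
  yivilnobut → yivilnoput   [unconditioned shift]
  giving Febela yivilnoput.
Among the options, 'yivilnoput' alone shows every Febela change applied in order.

yivilnoput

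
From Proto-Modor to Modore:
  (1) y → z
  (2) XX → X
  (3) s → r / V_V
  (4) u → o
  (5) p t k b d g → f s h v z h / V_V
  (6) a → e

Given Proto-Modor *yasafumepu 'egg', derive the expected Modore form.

zerefomefo

Modore: *yasafumepu
  yasafumepu → zasafumepu   [unconditioned shift]
  zasafumepu (rule 2 does not apply)
  zasafumepu → zarafumepu   [rhotacism]
  zarafumepu → zarafomepo   [vowel merger]
  zarafomepo → zarafomefo   [intervocalic lenition]
  zarafomefo → zerefomefo   [vowel merger]
  giving Modore zerefomefo.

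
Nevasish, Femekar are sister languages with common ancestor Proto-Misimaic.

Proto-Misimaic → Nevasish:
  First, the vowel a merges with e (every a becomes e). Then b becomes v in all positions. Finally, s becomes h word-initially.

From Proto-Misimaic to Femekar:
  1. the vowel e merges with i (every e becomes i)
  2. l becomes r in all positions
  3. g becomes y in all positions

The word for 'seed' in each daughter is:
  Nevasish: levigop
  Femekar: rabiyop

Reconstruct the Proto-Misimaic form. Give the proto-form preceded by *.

*labigop

Position 3: Nevasish has v, Femekar has b. Femekar preserves b here (none of its changes turn any other segment into b), so the proto-segment is *b.
Position 5: Nevasish has g, Femekar has y. Nevasish preserves g here (none of its changes turn any other segment into g), so the proto-segment is *g.
Position 1: Nevasish has l, Femekar has r. Nevasish preserves l here (none of its changes turn any other segment into l), so the proto-segment is *l.
This points to *labigop. Verify forward in each daughter:
Nevasish: *labigop > lebigop > levigop  (by vowel merger, unconditioned shift)
Femekar: *labigop > rabigop > rabiyop  (by unconditioned shift, unconditioned shift)
No other proto-form is consistent with every reflex, so the reconstruction is *labigop.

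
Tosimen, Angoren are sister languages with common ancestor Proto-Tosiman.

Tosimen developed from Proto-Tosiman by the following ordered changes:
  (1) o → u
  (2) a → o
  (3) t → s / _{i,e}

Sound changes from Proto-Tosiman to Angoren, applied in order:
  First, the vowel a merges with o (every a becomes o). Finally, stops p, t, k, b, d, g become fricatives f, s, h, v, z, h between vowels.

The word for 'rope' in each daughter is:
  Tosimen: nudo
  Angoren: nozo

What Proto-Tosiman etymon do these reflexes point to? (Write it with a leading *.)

Position 4: Tosimen has o, Angoren has o. In Tosimen, o can only continue *a, so the proto-segment is *a.
Position 2: Tosimen has u, Angoren has o. Taking the neighbouring segments as reconstructed: Tosimen u could go back to *o or *u; Angoren o could go back to *a or *o — the one source consistent with every daughter is *o.
Position 3: Tosimen has d, Angoren has z. Tosimen preserves d here (none of its changes turn any other segment into d), so the proto-segment is *d.
Continuing position by position gives *noda; check it forward:
Tosimen: start from *noda.
  rule 1 (vowel merger): noda → nuda
  rule 2 (vowel merger): nuda → nudo
  rule 3: no change — nudo
  ⇒ Tosimen nudo
Angoren: *noda
  noda → nodo   [vowel merger]
  nodo → nozo   [intervocalic lenition]
  giving Angoren nozo.
*noda is the unique common source.

*noda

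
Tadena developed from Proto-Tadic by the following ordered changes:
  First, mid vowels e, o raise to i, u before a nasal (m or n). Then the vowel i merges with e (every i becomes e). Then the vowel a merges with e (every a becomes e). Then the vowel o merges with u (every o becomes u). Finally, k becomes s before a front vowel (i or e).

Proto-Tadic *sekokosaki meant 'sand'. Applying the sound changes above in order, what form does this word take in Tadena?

sekukusese

Tadena: start from *sekokosaki.
  rule 1: no change — sekokosaki
  rule 2 (vowel merger): sekokosaki → sekokosake
  rule 3 (vowel merger): sekokosake → sekokoseke
  rule 4 (vowel merger): sekokoseke → sekukuseke
  rule 5 (palatalisation): sekukuseke → sekukusese
  ⇒ Tadena sekukusese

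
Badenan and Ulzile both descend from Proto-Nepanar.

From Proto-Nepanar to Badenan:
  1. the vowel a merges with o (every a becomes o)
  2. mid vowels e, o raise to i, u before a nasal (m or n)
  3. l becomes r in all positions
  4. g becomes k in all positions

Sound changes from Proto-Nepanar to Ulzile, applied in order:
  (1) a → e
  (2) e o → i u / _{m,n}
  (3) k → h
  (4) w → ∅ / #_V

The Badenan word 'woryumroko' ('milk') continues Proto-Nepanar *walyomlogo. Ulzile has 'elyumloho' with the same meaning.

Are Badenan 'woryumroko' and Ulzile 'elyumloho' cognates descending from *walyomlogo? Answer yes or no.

Derive the expected Ulzile reflex of *walyomlogo:
Ulzile: *walyomlogo > welyomlogo > welyumlogo > elyumlogo  (by vowel merger, pre-nasal raising, glide loss)
The regular Ulzile reflex would be 'elyumlogo', but the attested form is 'elyumloho'. The correspondence is irregular, so they are not cognates (the Ulzile form has a different source).

no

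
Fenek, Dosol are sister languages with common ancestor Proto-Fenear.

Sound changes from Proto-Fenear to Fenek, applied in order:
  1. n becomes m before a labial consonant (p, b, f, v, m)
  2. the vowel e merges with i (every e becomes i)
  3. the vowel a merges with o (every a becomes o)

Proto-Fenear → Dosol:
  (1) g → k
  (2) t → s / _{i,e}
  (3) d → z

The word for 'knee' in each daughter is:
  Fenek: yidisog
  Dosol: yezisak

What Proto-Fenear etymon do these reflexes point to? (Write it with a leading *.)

Position 2: Fenek has i, Dosol has e. Dosol preserves e here (none of its changes turn any other segment into e), so the proto-segment is *e.
Position 7: Fenek has g, Dosol has k. Fenek preserves g here (none of its changes turn any other segment into g), so the proto-segment is *g.
This points to *yedisag. Verify forward in each daughter:
Fenek: *yedisag > yidisag > yidisog  (by vowel merger, vowel merger)
Dosol: *yedisag > yedisak > yezisak  (by unconditioned shift, unconditioned shift)
Only *yedisag yields all of Fenek yidisog, Dosol yezisak.

*yedisag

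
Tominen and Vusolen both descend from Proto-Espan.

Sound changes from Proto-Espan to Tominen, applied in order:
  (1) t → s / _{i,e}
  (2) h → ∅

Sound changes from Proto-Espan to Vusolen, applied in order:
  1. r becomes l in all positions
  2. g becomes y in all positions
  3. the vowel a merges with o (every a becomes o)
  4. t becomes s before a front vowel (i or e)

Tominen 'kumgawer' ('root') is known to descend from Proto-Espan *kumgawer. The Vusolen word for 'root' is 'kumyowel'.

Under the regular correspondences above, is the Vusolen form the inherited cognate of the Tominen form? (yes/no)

yes

Derive the expected Vusolen reflex of *kumgawer:
Vusolen: start from *kumgawer.
  rule 1 (unconditioned shift): kumgawer → kumgawel
  rule 2 (unconditioned shift): kumgawel → kumyawel
  rule 3 (vowel merger): kumyawel → kumyowel
  rule 4: no change — kumyowel
  ⇒ Vusolen kumyowel
Vusolen 'kumyowel' matches the regular reflex exactly, so the pair is cognate.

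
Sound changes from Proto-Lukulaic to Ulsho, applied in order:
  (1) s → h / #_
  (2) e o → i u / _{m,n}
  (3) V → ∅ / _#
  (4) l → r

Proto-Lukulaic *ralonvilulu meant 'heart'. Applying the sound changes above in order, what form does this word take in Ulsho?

rarunvirur

Ulsho: *ralonvilulu > ralunvilulu > ralunvilul > rarunvirur  (by pre-nasal raising, apocope, unconditioned shift)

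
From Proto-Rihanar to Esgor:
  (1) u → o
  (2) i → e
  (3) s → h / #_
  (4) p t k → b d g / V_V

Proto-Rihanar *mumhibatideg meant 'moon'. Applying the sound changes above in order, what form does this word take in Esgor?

momhebadedeg

Esgor: *mumhibatideg > momhibatideg > momhebatedeg > momhebadedeg  (by vowel merger, vowel merger, intervocalic voicing)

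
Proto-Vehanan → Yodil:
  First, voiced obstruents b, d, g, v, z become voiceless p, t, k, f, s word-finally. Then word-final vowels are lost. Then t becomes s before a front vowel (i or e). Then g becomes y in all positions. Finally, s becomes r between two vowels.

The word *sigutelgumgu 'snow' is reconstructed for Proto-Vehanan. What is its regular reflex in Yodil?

siyurelyumy

Yodil: *sigutelgumgu
  sigutelgumgu (rule 1 does not apply)
  sigutelgumgu → sigutelgumg   [apocope]
  sigutelgumg → siguselgumg   [palatalisation]
  siguselgumg → siyuselyumy   [unconditioned shift]
  siyuselyumy → siyurelyumy   [rhotacism]
  giving Yodil siyurelyumy.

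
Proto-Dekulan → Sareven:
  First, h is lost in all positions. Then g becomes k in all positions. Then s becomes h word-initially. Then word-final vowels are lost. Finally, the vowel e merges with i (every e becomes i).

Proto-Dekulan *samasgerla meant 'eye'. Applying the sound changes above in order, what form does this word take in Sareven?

Sareven: *samasgerla > samaskerla > hamaskerla > hamaskerl > hamaskirl  (by unconditioned shift, debuccalisation, apocope, vowel merger)

hamaskirl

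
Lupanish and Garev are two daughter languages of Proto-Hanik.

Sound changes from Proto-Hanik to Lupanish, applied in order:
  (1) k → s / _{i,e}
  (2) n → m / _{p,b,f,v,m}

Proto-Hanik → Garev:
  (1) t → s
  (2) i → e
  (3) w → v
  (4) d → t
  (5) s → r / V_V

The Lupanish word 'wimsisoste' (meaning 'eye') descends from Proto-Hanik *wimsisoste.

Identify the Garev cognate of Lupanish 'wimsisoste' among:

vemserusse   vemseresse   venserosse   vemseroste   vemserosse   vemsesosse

vemserosse

Garev: *wimsisoste > wimsisosse > wemsesosse > vemsesosse > vemserosse  (by unconditioned shift, vowel merger, unconditioned shift, rhotacism)
Only 'vemserosse' matches the regular Garev development of *wimsisoste.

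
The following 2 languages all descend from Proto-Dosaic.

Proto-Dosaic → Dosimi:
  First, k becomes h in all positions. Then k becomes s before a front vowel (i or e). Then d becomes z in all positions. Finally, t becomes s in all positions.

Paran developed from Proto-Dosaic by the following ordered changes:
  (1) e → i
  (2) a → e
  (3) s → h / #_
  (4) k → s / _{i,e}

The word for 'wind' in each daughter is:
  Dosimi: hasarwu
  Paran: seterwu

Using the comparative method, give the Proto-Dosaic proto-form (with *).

Position 4: Dosimi has a, Paran has e. Dosimi preserves a here (none of its changes turn any other segment into a), so the proto-segment is *a.
Position 1: Dosimi has h, Paran has s. Taking the neighbouring segments as reconstructed: Dosimi h could go back to *k or *h; Paran s can only go back to *k — the one source consistent with every daughter is *k.
Position 3: Dosimi has s, Paran has t. Paran preserves t here (none of its changes turn any other segment into t), so the proto-segment is *t.
Continuing position by position gives *katarwu; check it forward:
Dosimi: *katarwu
  katarwu → hatarwu   [unconditioned shift]
  hatarwu (rule 2 does not apply)
  hatarwu (rule 3 does not apply)
  hatarwu → hasarwu   [unconditioned shift]
  giving Dosimi hasarwu.
Paran: *katarwu
  katarwu (rule 1 does not apply)
  katarwu → keterwu   [vowel merger]
  keterwu (rule 3 does not apply)
  keterwu → seterwu   [palatalisation]
  giving Paran seterwu.
*katarwu is the unique common source.

*katarwu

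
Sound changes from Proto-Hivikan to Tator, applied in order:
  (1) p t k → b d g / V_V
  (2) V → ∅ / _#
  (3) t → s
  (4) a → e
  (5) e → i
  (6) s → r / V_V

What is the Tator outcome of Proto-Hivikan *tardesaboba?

Tator: *tardesaboba
  tardesaboba (rule 1 does not apply)
  tardesaboba → tardesabob   [apocope]
  tardesabob → sardesabob   [unconditioned shift]
  sardesabob → serdesebob   [vowel merger]
  serdesebob → sirdisibob   [vowel merger]
  sirdisibob → sirdiribob   [rhotacism]
  giving Tator sirdiribob.

sirdiribob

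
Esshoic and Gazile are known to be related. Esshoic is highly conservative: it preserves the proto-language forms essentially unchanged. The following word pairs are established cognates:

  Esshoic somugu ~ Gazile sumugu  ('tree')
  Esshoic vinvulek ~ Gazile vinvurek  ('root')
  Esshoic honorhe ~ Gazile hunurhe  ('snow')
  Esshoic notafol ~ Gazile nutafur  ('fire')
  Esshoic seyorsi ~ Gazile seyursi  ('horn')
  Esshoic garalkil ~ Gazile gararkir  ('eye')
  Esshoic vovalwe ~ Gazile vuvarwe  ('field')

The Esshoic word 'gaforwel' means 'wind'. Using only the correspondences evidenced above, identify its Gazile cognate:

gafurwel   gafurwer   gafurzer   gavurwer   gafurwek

gafurwer

honorhe ~ hunurhe, seyorsi ~ seyursi — Esshoic o corresponds to Gazile u after a consonant, before r.
notafol ~ nutafur, garalkil ~ gararkir — Esshoic l corresponds to Gazile r word-finally.
Applying these to Esshoic 'gaforwel':
  gaforwel → gafurwel   (o→u after a consonant, before r)
  gafurwel → gafurwer   (l→r word-finally)
So the Gazile cognate is 'gafurwer'.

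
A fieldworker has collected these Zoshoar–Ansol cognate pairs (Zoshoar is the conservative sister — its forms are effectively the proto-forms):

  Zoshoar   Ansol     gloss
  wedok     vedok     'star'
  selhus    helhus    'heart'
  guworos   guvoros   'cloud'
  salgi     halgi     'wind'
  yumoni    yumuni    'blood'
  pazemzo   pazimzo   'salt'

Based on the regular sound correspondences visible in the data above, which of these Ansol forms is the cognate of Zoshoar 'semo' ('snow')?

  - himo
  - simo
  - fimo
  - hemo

selhus ~ helhus — Zoshoar s corresponds to Ansol h word-initially before a front vowel.
pazemzo ~ pazimzo — Zoshoar e corresponds to Ansol i after a consonant, before a nasal.
Applying these to Zoshoar 'semo':
  semo → hemo   (s→h word-initially before a front vowel)
  hemo → himo   (e→i after a consonant, before a nasal)
So the Ansol cognate is 'himo'.

himo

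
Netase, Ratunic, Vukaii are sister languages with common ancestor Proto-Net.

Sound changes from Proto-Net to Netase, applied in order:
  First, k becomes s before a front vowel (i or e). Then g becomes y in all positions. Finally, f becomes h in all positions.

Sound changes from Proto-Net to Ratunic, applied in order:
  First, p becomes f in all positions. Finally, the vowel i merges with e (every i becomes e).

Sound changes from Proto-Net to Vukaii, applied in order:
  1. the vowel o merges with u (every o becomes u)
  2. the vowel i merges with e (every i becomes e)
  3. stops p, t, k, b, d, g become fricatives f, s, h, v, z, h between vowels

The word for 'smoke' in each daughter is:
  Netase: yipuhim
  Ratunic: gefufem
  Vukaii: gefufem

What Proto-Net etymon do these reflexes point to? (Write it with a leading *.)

Position 2: Netase has i, Ratunic has e, Vukaii has e. Netase preserves i here (none of its changes turn any other segment into i), so the proto-segment is *i.
Position 1: Netase has y, Ratunic has g, Vukaii has g. Ratunic preserves g here (none of its changes turn any other segment into g), so the proto-segment is *g.
Continuing position by position gives *gipufim; check it forward:
Netase: *gipufim > yipufim > yipuhim  (by unconditioned shift, unconditioned shift)
Ratunic: *gipufim
  gipufim → gifufim   [unconditioned shift]
  gifufim → gefufem   [vowel merger]
  giving Ratunic gefufem.
Vukaii: start from *gipufim.
  rule 1: no change — gipufim
  rule 2 (vowel merger): gipufim → gepufem
  rule 3 (intervocalic lenition): gepufem → gefufem
  ⇒ Vukaii gefufem
No other proto-form is consistent with every reflex, so the reconstruction is *gipufim.

*gipufim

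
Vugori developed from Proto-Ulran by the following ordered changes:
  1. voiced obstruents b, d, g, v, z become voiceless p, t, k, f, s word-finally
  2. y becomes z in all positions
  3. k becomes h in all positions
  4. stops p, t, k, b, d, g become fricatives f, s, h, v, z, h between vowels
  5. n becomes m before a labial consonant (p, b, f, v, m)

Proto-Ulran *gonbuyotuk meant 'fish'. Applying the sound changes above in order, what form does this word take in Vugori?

Vugori: *gonbuyotuk > gonbuzotuk > gonbuzotuh > gonbuzosuh > gombuzosuh  (by unconditioned shift, unconditioned shift, intervocalic lenition, nasal place assimilation)

gombuzosuh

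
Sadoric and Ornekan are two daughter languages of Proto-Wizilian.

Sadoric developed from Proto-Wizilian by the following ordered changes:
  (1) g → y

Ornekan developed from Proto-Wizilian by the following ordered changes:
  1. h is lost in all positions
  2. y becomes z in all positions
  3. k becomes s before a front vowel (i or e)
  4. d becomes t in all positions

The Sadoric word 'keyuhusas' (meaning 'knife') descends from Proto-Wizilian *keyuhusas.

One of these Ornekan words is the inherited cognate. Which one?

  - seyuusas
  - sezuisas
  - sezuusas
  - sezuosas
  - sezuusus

Ornekan: *keyuhusas > keyuusas > kezuusas > sezuusas  (by h-loss, unconditioned shift, palatalisation)
Among the options, 'sezuusas' alone shows every Ornekan change applied in order.

sezuusas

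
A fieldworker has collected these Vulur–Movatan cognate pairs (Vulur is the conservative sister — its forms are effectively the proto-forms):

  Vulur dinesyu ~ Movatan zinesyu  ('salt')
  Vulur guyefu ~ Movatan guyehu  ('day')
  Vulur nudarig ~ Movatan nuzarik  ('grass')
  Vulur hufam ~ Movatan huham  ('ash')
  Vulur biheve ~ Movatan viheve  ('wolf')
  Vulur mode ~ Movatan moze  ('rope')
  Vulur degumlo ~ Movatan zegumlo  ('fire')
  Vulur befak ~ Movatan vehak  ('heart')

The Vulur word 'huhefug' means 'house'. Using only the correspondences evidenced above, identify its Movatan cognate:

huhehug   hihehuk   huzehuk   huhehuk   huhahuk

guyefu ~ guyehu — Vulur f corresponds to Movatan h between vowels (before a back vowel).
nudarig ~ nuzarik — Vulur g corresponds to Movatan k word-finally.
Applying these to Vulur 'huhefug':
  huhefug → huhehug   (f→h between vowels (before a back vowel))
  huhehug → huhehuk   (g→k word-finally)
So the Movatan cognate is 'huhehuk'.

huhehuk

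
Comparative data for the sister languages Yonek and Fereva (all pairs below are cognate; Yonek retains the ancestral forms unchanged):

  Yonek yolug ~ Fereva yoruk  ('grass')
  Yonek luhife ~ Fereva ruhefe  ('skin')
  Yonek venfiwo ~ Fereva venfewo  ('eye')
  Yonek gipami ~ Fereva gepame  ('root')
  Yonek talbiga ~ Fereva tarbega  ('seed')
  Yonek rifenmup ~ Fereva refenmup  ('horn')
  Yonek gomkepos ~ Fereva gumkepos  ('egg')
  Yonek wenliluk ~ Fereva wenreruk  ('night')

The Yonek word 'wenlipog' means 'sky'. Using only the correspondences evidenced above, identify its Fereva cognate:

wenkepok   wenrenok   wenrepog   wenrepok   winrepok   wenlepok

wenrepok

wenliluk ~ wenreruk — Yonek l corresponds to Fereva r after a consonant, before a front vowel.
gipami ~ gepame — Yonek i corresponds to Fereva e after a consonant, before a labial obstruent.
yolug ~ yoruk — Yonek g corresponds to Fereva k word-finally.
Applying these to Yonek 'wenlipog':
  wenlipog → wenripog   (l→r after a consonant, before a front vowel)
  wenripog → wenrepog   (i→e after a consonant, before a labial obstruent)
  wenrepog → wenrepok   (g→k word-finally)
So the Fereva cognate is 'wenrepok'.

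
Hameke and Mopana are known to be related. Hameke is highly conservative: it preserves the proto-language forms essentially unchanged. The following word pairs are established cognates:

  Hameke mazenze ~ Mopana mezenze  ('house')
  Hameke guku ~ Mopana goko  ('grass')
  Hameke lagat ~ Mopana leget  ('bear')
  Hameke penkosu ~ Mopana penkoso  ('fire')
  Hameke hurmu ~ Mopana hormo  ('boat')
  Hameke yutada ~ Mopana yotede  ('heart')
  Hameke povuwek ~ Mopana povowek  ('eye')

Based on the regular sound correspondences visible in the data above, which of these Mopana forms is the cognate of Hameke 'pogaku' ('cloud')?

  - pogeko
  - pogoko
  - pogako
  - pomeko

mazenze ~ mezenze, lagat ~ leget — Hameke a corresponds to Mopana e after a consonant, before a consonant other than r, m, n, p, b, f, v.
guku ~ goko, penkosu ~ penkoso — Hameke u corresponds to Mopana o word-finally.
Applying these to Hameke 'pogaku':
  pogaku → pogeku   (a→e after a consonant, before a consonant other than r, m, n, p, b, f, v)
  pogeku → pogeko   (u→o word-finally)
So the Mopana cognate is 'pogeko'.

pogeko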